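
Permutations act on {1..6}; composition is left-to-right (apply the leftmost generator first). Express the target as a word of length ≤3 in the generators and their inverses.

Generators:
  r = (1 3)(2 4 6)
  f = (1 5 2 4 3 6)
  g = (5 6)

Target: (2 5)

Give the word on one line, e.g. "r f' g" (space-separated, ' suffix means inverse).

  after r': (1 3)(2 6 4)
  after g': (1 3)(2 5 6 4)
  after r: (2 5)

r' g' r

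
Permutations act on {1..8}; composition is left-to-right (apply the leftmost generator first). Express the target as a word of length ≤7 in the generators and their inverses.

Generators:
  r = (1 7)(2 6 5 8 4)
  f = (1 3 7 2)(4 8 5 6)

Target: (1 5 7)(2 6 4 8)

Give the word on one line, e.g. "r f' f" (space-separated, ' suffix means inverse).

f' r r f r

  after f': (1 2 7 3)(4 6 5 8)
  after r: (1 6 8 2)(3 7)(4 5)
  after r: (1 5 2 7 3)(4 8 6)
  after f: (1 6 8 4 5)
  after r: (1 5 7)(2 6 4 8)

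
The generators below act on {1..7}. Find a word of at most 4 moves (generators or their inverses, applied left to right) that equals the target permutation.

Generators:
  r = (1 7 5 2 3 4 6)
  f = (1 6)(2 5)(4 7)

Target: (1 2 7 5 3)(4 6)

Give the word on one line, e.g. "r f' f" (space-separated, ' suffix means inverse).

  after r: (1 7 5 2 3 4 6)
  after r: (1 5 3 6 7 2 4)
  after f': (1 2 7 5 3)(4 6)

r r f'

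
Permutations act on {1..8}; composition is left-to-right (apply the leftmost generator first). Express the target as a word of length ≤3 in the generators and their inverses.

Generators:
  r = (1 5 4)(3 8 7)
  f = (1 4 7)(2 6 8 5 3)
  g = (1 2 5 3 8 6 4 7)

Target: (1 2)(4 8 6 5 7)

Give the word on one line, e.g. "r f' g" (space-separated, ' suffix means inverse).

g r'

  after g: (1 2 5 3 8 6 4 7)
  after r': (1 2)(4 8 6 5 7)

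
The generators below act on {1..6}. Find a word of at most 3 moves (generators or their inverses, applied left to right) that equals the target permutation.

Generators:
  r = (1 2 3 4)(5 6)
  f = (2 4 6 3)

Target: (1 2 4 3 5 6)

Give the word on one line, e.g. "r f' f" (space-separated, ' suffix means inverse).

  after f': (2 3 6 4)
  after r: (1 2 4 3 5 6)

f' r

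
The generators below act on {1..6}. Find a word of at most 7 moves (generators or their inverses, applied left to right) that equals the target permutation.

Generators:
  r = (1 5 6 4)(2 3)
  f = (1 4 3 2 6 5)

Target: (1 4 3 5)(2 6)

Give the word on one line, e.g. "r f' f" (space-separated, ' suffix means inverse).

r' f' r f r'

  after r': (1 4 6 5)(2 3)
  after f': (2 4)
  after r: (1 5 6 4 3 2)
  after f: (2 4)(3 6)
  after r': (1 4 3 5)(2 6)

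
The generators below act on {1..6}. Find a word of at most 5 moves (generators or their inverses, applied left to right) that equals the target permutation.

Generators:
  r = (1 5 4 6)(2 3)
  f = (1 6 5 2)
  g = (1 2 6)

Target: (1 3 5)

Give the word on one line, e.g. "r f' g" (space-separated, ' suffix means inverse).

  after r': (1 6 4 5)(2 3)
  after g': (1 2 3)(4 5 6)
  after r: (1 3 5)

r' g' r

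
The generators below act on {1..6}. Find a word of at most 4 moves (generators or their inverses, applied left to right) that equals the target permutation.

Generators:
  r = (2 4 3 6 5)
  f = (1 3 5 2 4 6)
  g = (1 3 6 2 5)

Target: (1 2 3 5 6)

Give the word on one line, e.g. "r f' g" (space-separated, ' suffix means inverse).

g' g'

  after g': (1 5 2 6 3)
  after g': (1 2 3 5 6)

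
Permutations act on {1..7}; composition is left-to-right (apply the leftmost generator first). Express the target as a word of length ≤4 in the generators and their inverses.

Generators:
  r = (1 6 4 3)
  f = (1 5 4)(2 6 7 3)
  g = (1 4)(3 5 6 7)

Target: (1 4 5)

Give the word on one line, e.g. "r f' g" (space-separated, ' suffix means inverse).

f' f' f' f'

  after f': (1 4 5)(2 3 7 6)
  after f': (1 5 4)(2 7)(3 6)
  after f': (2 6 7 3)
  after f': (1 4 5)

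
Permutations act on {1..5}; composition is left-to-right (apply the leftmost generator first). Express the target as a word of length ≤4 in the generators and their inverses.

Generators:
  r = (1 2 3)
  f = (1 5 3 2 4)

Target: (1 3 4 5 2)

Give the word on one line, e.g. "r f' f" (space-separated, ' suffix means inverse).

  after f: (1 5 3 2 4)
  after f: (1 3 4 5 2)

f f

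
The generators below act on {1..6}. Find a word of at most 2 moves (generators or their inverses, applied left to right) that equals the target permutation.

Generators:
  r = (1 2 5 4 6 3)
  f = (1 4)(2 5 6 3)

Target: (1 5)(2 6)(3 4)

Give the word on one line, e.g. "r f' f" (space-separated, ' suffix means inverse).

r f

  after r: (1 2 5 4 6 3)
  after f: (1 5)(2 6)(3 4)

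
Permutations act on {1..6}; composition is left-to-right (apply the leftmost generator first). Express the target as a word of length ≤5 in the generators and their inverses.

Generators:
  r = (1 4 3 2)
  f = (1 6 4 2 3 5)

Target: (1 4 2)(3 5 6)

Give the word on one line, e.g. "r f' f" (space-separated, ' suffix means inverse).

r f f r'

  after r: (1 4 3 2)
  after f: (1 2 6 4 5)
  after f: (1 3 5 6 2 4)
  after r': (1 4 2)(3 5 6)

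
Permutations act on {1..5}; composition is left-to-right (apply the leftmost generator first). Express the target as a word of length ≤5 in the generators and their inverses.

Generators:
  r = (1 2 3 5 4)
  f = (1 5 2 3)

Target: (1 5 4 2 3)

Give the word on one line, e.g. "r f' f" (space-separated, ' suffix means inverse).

f' f' r r

  after f': (1 3 2 5)
  after f': (1 2)(3 5)
  after r: (1 3 4)
  after r: (1 5 4 2 3)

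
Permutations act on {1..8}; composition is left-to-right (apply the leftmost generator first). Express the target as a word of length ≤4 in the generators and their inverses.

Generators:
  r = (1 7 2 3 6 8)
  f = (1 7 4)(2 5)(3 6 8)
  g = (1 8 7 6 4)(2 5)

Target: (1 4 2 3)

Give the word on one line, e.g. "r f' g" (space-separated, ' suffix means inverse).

  after f: (1 7 4)(2 5)(3 6 8)
  after f: (1 4 7)(3 8 6)
  after r: (1 4 2 3)

f f r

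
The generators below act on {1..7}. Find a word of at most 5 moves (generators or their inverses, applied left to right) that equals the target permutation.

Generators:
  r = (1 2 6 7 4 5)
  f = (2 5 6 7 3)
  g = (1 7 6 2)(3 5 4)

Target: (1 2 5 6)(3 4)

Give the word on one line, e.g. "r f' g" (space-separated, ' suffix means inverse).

  after g: (1 7 6 2)(3 5 4)
  after g: (1 6)(2 7)(3 4 5)
  after f': (1 5 7 3 4 2 6)
  after f': (1 2 5 6)(3 4)

g g f' f'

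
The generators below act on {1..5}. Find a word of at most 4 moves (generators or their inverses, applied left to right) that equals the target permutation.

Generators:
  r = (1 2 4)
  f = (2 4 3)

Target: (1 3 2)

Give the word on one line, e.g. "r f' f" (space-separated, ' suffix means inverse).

  after f: (2 4 3)
  after r: (1 2)(3 4)
  after f': (1 3 2)

f r f'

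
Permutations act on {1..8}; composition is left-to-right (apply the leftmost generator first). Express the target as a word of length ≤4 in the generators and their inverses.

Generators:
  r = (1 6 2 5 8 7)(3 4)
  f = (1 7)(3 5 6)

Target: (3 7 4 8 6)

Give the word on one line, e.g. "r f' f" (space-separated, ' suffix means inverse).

f r f r

  after f: (1 7)(3 5 6)
  after r: (2 5)(3 8 7 6 4)
  after f: (1 7 3 8)(2 6 4 5)
  after r: (3 7 4 8 6)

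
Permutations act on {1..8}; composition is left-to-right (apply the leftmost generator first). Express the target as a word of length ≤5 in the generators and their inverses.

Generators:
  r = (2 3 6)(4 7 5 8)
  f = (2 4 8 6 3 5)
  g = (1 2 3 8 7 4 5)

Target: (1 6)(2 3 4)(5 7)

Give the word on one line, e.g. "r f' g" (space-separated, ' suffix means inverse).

g r g' r'

  after g: (1 2 3 8 7 4 5)
  after r: (1 3 4 8 5)(2 6)
  after g': (1 2 6)(3 7 8 4)
  after r': (1 6)(2 3 4)(5 7)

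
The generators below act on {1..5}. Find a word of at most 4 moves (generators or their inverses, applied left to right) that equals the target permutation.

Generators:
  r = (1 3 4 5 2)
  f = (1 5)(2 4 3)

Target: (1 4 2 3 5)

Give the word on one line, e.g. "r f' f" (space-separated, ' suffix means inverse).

r r

  after r: (1 3 4 5 2)
  after r: (1 4 2 3 5)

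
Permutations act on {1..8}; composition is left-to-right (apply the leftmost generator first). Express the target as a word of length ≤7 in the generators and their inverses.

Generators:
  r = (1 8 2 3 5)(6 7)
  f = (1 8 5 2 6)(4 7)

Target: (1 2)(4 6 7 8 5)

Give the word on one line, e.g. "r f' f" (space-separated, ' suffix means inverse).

f f r' f' r'

  after f: (1 8 5 2 6)(4 7)
  after f: (1 5 6 8 2)
  after r': (1 3 2 5 7 6)
  after f': (1 3 5 4 7 2 8)
  after r': (1 2)(4 6 7 8 5)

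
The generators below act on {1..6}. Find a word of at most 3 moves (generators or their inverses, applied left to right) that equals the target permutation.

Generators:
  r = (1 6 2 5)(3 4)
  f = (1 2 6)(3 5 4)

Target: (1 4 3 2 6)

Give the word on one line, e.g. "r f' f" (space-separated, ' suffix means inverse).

r' f' r'

  after r': (1 5 2 6)(3 4)
  after f': (1 3 5)
  after r': (1 4 3 2 6)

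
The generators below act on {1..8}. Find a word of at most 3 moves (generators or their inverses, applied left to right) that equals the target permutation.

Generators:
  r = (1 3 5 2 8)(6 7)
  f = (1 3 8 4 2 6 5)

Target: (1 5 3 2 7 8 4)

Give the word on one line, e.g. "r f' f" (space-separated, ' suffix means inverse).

  after r': (1 8 2 5 3)(6 7)
  after f': (1 3 5)(2 6 7)(4 8)
  after r: (1 5 3 2 7 8 4)

r' f' r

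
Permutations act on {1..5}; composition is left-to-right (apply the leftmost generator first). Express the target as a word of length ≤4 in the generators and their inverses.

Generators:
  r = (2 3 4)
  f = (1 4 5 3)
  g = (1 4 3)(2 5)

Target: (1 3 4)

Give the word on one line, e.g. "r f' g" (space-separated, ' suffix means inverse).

  after g: (1 4 3)(2 5)
  after g: (1 3 4)

g g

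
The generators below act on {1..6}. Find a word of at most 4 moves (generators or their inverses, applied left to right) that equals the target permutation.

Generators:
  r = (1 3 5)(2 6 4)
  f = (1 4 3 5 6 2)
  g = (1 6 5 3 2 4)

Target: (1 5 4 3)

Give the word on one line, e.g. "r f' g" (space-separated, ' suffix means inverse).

  after g': (1 4 2 3 5 6)
  after g': (1 2 5)(3 6 4)
  after r: (1 6 2)(3 4 5)
  after f': (1 5 4 3)

g' g' r f'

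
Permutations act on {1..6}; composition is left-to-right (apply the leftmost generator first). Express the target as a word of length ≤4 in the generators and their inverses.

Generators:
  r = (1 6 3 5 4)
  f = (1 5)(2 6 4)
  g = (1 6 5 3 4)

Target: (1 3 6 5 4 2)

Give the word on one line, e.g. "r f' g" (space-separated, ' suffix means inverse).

f g r g

  after f: (1 5)(2 6 4)
  after g: (1 3 4 2 5 6)
  after r: (1 5 3)(2 4)
  after g: (1 3 6 5 4 2)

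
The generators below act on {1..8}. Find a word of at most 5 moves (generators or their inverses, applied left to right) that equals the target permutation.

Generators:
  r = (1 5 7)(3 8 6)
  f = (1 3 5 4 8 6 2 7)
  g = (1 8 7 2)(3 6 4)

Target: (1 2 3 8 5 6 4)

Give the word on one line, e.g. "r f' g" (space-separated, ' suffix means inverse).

  after g: (1 8 7 2)(3 6 4)
  after f': (1 4)(2 7 6 5 3 8)
  after g': (1 6 5 4 2 8 7 3)
  after f: (1 2 6 4 7 5 8)
  after r: (1 2 3 8 5 6 4)

g f' g' f r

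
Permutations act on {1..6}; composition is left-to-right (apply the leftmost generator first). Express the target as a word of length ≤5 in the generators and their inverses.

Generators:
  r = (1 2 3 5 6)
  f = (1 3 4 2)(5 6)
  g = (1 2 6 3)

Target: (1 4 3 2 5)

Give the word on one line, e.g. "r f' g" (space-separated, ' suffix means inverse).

  after f: (1 3 4 2)(5 6)
  after r': (1 2 6 3 4)
  after f': (1 4 2 5 6)
  after g': (1 4)(2 5)(3 6)
  after g': (1 4 3 2 5)

f r' f' g' g'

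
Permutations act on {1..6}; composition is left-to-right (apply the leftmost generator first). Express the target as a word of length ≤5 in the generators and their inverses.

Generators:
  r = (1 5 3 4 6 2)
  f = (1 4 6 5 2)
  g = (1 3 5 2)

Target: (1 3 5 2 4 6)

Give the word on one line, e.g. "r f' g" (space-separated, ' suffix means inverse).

r' g g r' g'

  after r': (1 2 6 4 3 5)
  after g: (2 6 4 5 3)
  after g: (1 3)(2 6 4)
  after r': (1 5)(2 4 6 3)
  after g': (1 3 5 2 4 6)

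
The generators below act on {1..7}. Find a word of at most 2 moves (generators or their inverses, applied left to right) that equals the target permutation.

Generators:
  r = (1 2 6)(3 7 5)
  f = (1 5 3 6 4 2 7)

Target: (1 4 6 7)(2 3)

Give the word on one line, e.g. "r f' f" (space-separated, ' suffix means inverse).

  after r: (1 2 6)(3 7 5)
  after f': (1 4 6 7)(2 3)

r f'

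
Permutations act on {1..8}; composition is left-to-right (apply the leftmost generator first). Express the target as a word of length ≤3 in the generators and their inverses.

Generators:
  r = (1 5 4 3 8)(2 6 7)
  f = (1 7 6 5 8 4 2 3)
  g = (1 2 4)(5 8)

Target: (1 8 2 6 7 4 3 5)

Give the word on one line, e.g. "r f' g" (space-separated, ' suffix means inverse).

  after r: (1 5 4 3 8)(2 6 7)
  after g: (1 8 2 6 7 4 3 5)

r g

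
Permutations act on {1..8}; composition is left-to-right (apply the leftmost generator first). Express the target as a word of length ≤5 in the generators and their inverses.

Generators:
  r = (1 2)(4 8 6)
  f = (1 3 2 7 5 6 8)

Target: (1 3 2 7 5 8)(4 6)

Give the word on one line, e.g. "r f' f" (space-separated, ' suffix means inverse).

f r r

  after f: (1 3 2 7 5 6 8)
  after r: (1 3)(2 7 5 4 8)
  after r: (1 3 2 7 5 8)(4 6)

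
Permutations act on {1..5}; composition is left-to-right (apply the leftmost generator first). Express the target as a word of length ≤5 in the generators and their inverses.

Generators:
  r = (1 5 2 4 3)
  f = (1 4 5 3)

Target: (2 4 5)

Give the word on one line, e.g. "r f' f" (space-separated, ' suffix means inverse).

f' r' f'

  after f': (1 3 5 4)
  after r': (1 4 3)(2 5)
  after f': (2 4 5)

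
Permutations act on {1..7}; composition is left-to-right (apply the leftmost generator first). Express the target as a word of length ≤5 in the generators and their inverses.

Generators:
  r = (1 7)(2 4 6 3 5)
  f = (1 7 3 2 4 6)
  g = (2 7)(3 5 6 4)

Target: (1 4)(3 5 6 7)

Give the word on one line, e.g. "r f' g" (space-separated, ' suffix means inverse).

  after f: (1 7 3 2 4 6)
  after r: (2 6 7 5)(3 4)
  after f': (1 6)(2 4 7 5 3)
  after r': (1 4)(3 5 6 7)

f r f' r'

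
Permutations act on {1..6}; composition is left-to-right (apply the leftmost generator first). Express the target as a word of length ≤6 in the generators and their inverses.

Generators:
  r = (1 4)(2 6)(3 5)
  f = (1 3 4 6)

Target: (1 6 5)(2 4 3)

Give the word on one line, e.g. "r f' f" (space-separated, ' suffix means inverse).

f f r' f'

  after f: (1 3 4 6)
  after f: (1 4)(3 6)
  after r': (2 6 5 3)
  after f': (1 6 5)(2 4 3)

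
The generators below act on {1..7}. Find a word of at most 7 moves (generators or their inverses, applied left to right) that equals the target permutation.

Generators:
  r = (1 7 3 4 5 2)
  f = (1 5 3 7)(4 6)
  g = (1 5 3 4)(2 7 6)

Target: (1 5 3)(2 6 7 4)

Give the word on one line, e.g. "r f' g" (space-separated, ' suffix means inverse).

f' r' g' g' f'

  after f': (1 7 3 5)(4 6)
  after r': (2 5)(3 4 6)
  after g': (1 4 7 2)(5 6)
  after g': (1 3 5 7 6)(2 4)
  after f': (1 5 3)(2 6 7 4)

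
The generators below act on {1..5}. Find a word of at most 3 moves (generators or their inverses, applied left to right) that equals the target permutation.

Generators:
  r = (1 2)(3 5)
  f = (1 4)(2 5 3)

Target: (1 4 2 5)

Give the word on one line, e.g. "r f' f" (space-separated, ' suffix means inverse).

f' r'

  after f': (1 4)(2 3 5)
  after r': (1 4 2 5)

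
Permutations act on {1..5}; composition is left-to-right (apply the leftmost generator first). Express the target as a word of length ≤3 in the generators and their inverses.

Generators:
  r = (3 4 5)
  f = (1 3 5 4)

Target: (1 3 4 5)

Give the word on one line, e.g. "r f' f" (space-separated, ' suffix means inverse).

r f' r'

  after r: (3 4 5)
  after f': (1 4 3 5)
  after r': (1 3 4 5)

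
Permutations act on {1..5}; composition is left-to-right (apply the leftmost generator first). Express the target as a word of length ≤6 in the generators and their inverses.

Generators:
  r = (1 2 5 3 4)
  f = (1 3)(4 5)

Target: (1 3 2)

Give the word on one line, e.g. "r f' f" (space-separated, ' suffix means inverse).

r f r' f'

  after r: (1 2 5 3 4)
  after f: (1 2 4 3 5)
  after r': (2 3)(4 5)
  after f': (1 3 2)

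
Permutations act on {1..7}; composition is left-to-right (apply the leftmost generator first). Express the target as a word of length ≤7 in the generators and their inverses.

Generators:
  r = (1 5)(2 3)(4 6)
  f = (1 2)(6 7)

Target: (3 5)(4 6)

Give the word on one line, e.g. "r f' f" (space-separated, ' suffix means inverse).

f' r f' r' f

  after f': (1 2)(6 7)
  after r: (1 3 2 5)(4 6 7)
  after f': (1 3)(2 5)(4 7)
  after r': (1 2)(3 5)(4 7 6)
  after f: (3 5)(4 6)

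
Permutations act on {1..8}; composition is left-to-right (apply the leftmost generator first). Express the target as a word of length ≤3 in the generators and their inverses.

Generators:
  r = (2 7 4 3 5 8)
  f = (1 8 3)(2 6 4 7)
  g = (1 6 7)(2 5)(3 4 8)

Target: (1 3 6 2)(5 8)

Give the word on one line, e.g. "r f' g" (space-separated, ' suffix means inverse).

  after r': (2 8 5 3 4 7)
  after f': (1 3 6 2)(5 8)

r' f'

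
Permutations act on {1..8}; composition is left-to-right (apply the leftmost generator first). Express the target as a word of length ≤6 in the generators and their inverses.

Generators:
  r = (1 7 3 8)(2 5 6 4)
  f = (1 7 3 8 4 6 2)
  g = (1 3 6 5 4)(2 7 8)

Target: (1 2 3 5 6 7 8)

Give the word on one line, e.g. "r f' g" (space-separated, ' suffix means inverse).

f g r f'

  after f: (1 7 3 8 4 6 2)
  after g: (1 8)(2 3)(4 5)(6 7)
  after r: (2 8 7 4 6 3 5)
  after f': (1 2 3 5 6 7 8)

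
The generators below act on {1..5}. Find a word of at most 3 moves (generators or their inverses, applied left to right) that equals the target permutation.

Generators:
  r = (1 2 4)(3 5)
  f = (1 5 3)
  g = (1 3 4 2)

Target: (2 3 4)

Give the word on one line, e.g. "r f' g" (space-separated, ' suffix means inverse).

  after f: (1 5 3)
  after r: (1 3 2 4)
  after g': (2 3 4)

f r g'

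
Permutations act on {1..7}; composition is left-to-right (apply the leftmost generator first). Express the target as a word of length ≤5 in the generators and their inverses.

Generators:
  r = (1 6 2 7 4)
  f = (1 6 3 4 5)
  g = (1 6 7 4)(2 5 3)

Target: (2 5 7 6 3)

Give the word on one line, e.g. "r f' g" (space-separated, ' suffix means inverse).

g' r r g'

  after g': (1 4 7 6)(2 3 5)
  after r: (2 3 5 7)
  after r: (1 6 2 3 5 4)
  after g': (2 5 7 6 3)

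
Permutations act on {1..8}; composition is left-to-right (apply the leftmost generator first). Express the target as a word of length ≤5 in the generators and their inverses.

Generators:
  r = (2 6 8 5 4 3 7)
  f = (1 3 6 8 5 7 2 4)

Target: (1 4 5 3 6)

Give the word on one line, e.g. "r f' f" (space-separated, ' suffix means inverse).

f' f' r' r' r'

  after f': (1 4 2 7 5 8 6 3)
  after f': (1 2 5 6)(3 4 7 8)
  after r': (1 7 6)(2 8 4 3 5)
  after r': (1 3 8 5 7 2 6)
  after r': (1 4 5 3 6)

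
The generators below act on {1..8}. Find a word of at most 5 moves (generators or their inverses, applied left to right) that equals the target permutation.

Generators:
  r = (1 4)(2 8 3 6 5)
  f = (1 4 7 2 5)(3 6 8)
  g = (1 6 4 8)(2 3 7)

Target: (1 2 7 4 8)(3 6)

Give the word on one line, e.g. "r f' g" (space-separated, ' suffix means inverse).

  after r': (1 4)(2 5 6 3 8)
  after f': (3 6 8 7 4 5)
  after g': (1 8 3)(2 7 6 4 5)
  after f: (1 3 4)(6 7 8)
  after g': (1 2 7 4 8)(3 6)

r' f' g' f g'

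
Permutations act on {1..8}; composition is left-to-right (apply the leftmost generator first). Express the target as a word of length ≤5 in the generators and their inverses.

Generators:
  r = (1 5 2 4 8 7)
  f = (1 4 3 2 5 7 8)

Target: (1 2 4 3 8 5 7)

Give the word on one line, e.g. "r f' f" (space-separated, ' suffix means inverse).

  after r': (1 7 8 4 2 5)
  after f': (1 5 8)(3 4)
  after r: (1 2 4 3 8 5 7)

r' f' r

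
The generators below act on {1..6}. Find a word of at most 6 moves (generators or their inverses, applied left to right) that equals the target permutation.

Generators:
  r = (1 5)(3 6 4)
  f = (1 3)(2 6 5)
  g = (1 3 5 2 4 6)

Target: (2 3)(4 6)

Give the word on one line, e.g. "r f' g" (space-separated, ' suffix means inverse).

  after r': (1 5)(3 4 6)
  after g: (1 2 4)(3 6 5)
  after f': (1 5)(2 4 3)
  after r: (2 3)(4 6)

r' g f' r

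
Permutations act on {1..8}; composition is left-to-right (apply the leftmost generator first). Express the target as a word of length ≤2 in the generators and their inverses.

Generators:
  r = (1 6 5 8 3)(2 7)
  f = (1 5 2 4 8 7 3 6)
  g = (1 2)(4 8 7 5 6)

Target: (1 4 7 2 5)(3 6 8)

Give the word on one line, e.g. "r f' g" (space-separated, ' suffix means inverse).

g f

  after g: (1 2)(4 8 7 5 6)
  after f: (1 4 7 2 5)(3 6 8)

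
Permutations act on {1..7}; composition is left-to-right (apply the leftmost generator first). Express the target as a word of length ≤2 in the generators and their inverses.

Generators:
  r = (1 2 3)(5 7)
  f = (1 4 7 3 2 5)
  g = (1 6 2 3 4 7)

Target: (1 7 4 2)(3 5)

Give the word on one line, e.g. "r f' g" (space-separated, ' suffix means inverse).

  after f': (1 5 2 3 7 4)
  after r: (1 7 4 2)(3 5)

f' r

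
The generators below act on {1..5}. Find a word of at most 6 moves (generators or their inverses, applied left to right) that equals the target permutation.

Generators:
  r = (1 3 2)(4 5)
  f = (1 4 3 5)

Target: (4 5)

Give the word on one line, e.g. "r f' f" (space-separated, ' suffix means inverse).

  after f: (1 4 3 5)
  after r: (1 5 3 4 2)
  after r: (1 4)(2 3 5)
  after r: (1 5)(3 4)
  after f: (4 5)

f r r r f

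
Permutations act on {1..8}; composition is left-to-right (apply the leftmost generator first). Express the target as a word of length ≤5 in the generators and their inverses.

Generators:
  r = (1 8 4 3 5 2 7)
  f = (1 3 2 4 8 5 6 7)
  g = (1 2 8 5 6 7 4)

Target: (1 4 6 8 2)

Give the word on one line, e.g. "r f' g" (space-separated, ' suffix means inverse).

r r g r r

  after r: (1 8 4 3 5 2 7)
  after r: (1 4 5 7 8 3 2)
  after g: (3 8)(4 6 7 5)
  after r: (1 8 5 3 4 6)(2 7)
  after r: (1 4 6 8 2)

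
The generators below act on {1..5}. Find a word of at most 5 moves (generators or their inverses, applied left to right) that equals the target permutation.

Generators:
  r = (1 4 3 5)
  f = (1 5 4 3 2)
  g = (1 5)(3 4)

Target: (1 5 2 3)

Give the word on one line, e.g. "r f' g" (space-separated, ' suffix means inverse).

r r f f r'

  after r: (1 4 3 5)
  after r: (1 3)(4 5)
  after f: (1 2)(3 5)
  after f: (2 5)(3 4)
  after r': (1 5 2 3)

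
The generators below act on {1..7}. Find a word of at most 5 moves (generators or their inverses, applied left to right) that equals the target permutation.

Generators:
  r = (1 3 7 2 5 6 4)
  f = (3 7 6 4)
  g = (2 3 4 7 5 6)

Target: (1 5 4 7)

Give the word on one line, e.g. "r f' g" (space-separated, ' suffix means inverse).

r' r' g'

  after r': (1 4 6 5 2 7 3)
  after r': (1 6 2 3 4 5 7)
  after g': (1 5 4 7)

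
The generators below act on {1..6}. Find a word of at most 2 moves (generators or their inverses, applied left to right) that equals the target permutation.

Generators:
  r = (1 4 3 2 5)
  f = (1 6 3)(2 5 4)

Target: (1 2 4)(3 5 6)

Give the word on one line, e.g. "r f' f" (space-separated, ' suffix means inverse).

r f

  after r: (1 4 3 2 5)
  after f: (1 2 4)(3 5 6)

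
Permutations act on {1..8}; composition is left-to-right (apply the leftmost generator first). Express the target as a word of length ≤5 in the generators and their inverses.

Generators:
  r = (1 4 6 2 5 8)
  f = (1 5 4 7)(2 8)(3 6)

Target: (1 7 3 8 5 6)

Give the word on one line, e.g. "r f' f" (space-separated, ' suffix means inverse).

  after r': (1 8 5 2 6 4)
  after r': (1 5 6)(2 4 8)
  after f': (2 5 3 6 7 4)
  after r: (1 4 5 3 2 8)(6 7)
  after f: (1 7 3 8 5 6)

r' r' f' r f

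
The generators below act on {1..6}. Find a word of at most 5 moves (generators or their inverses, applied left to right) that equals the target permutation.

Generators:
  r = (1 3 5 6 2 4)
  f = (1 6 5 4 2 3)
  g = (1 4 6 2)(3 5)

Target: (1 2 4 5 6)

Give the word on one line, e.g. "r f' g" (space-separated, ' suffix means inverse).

f' f' g r' r'

  after f': (1 3 2 4 5 6)
  after f': (1 2 5)(3 4 6)
  after g: (2 3 6 5 4)
  after r': (1 4 6 3 5 2)
  after r': (1 2 4 5 6)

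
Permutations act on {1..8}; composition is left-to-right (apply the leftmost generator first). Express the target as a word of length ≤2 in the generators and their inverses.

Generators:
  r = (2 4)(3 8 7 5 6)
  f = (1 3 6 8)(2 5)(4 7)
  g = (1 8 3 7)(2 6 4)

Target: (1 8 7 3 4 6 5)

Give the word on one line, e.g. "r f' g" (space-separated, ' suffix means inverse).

  after r': (2 4)(3 6 5 7 8)
  after g: (1 8 7 3 4 6 5)

r' g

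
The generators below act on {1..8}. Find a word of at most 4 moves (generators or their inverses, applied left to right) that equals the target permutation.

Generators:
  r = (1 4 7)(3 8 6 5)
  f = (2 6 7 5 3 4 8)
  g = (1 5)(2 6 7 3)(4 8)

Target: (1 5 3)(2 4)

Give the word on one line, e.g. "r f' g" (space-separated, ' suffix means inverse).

  after f': (2 8 4 3 5 7 6)
  after g: (1 5 3)(2 4)

f' g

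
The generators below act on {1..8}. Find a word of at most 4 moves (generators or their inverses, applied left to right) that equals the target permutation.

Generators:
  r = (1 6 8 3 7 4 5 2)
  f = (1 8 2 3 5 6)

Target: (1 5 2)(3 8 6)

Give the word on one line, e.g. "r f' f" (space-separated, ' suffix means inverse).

  after f': (1 6 5 3 2 8)
  after f': (1 5 2)(3 8 6)

f' f'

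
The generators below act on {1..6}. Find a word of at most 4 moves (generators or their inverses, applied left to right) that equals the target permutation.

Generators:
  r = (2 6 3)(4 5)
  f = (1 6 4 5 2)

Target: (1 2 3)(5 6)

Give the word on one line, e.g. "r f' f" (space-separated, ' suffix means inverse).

f f r f

  after f: (1 6 4 5 2)
  after f: (1 4 2 6 5)
  after r: (1 5)(2 3)(4 6)
  after f: (1 2 3)(5 6)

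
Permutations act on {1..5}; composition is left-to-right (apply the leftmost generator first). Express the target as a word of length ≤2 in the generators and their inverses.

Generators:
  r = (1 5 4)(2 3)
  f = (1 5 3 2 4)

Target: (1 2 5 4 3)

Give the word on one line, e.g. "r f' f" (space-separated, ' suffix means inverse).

  after f': (1 4 2 3 5)
  after f': (1 2 5 4 3)

f' f'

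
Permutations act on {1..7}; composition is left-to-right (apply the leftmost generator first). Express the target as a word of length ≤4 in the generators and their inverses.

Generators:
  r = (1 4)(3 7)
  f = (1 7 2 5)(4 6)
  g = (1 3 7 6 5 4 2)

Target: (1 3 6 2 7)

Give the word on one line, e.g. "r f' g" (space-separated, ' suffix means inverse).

  after g': (1 2 4 5 6 7 3)
  after f': (1 7 3 5 4 2 6)
  after g': (1 3 6 2 7)

g' f' g'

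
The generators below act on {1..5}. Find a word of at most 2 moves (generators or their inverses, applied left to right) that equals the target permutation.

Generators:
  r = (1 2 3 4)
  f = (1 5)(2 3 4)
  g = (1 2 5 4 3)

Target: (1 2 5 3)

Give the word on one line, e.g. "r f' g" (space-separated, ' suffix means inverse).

  after f': (1 5)(2 4 3)
  after g': (1 2 5 3)

f' g'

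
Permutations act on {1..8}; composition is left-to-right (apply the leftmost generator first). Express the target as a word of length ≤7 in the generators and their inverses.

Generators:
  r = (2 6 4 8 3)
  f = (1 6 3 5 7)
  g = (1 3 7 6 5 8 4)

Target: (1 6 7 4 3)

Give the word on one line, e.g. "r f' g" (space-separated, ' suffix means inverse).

  after g': (1 4 8 5 6 7 3)
  after r': (1 6 7 8 5 2 3)
  after f': (2 6 5)(3 7 8)
  after r': (3 7 4 6 5)
  after f: (1 6 7 4 3)

g' r' f' r' f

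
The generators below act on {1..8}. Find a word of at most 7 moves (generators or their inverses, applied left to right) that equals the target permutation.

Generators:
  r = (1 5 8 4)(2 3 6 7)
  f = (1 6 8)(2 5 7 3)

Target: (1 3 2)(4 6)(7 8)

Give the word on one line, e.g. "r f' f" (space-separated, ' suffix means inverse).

f r' r' r' f

  after f: (1 6 8)(2 5 7 3)
  after r': (1 3 7 2)(4 8)(5 6)
  after r': (1 2 4 5 3 6)
  after r': (1 7 6 4)(2 8 5)
  after f: (1 3 2)(4 6)(7 8)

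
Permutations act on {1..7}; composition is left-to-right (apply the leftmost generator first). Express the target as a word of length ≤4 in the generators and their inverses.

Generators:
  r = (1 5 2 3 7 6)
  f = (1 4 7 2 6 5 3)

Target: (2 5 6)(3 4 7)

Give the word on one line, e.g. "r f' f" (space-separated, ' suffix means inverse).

  after f: (1 4 7 2 6 5 3)
  after r': (1 4 3 6)(2 7 5)
  after r': (1 4 2 3 7)
  after f': (2 5 6)(3 4 7)

f r' r' f'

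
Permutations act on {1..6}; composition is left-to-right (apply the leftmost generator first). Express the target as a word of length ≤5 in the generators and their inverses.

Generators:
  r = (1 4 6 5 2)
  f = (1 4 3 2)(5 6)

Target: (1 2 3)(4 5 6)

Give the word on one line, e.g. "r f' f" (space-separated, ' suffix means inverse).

  after r: (1 4 6 5 2)
  after r: (1 6 2 4 5)
  after f: (1 5 4 6)(2 3)
  after r: (1 2 3)(4 5 6)

r r f r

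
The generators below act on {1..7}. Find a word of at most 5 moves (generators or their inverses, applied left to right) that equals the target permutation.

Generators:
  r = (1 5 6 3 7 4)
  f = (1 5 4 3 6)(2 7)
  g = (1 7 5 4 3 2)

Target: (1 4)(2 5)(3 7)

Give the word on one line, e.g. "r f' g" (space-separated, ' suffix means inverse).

  after g: (1 7 5 4 3 2)
  after g: (1 5 3)(2 7 4)
  after g: (1 4)(2 5)(3 7)

g g g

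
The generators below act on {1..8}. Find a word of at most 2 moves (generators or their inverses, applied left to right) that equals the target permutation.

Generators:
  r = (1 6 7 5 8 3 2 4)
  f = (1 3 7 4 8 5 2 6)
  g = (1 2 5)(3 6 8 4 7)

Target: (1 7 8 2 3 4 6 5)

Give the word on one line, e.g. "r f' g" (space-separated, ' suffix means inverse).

  after f: (1 3 7 4 8 5 2 6)
  after g': (1 7 8 2 3 4 6 5)

f g'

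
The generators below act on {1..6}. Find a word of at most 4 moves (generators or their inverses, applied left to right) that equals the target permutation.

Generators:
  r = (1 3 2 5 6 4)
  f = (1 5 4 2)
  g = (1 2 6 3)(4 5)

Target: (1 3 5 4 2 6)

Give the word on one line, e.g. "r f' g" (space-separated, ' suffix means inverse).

f' g' r f'

  after f': (1 2 4 5)
  after g': (2 5 3 6)
  after r: (1 3 4)(2 6 5)
  after f': (1 3 5 4 2 6)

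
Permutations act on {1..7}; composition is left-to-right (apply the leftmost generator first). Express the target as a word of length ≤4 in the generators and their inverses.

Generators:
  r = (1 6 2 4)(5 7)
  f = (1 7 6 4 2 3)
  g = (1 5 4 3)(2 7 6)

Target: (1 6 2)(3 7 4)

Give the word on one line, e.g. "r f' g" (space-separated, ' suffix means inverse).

f f

  after f: (1 7 6 4 2 3)
  after f: (1 6 2)(3 7 4)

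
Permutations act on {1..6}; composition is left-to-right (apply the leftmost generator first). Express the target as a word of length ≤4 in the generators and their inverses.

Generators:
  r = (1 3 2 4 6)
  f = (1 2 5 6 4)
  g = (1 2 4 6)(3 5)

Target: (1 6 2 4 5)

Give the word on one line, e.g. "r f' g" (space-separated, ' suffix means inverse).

f f f

  after f: (1 2 5 6 4)
  after f: (1 5 4 2 6)
  after f: (1 6 2 4 5)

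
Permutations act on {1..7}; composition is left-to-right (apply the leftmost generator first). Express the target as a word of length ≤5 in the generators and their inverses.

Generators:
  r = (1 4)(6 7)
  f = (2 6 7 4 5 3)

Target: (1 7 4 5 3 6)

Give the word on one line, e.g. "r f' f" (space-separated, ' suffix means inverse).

f f r f'

  after f: (2 6 7 4 5 3)
  after f: (2 7 5)(3 6 4)
  after r: (1 4 3 7 5 2 6)
  after f': (1 7 4 5 3 6)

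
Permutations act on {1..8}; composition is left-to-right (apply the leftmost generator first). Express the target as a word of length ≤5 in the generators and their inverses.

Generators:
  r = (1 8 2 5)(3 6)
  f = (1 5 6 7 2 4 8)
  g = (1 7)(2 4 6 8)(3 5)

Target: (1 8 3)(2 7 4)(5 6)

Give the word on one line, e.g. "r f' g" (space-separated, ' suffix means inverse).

r' f g

  after r': (1 5 2 8)(3 6)
  after f: (1 6 3 7 2)(4 8 5)
  after g: (1 8 3)(2 7 4)(5 6)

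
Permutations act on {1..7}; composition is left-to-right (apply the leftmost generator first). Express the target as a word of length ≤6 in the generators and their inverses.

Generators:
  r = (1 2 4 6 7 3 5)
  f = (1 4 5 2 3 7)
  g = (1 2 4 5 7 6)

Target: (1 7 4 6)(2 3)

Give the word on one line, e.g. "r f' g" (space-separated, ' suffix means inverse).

r' f f r'

  after r': (1 5 3 7 6 4 2)
  after f: (1 2 4 3)(5 7 6)
  after f: (1 3 4 7 6 2 5)
  after r': (1 7 4 6)(2 3)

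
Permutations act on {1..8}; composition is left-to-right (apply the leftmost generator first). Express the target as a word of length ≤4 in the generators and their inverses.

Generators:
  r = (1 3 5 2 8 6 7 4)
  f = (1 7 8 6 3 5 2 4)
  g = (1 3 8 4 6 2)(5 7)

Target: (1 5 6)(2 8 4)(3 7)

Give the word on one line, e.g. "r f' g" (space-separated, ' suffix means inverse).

  after f: (1 7 8 6 3 5 2 4)
  after g': (1 5 6)(2 8 4)(3 7)

f g'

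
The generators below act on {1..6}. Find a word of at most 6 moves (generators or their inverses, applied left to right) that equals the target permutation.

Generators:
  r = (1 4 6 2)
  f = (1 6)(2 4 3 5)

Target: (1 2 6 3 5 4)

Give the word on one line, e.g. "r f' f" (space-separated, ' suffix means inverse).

  after r': (1 2 6 4)
  after f: (1 4 6 3 5 2)
  after r: (1 6 3 5)(2 4)
  after r: (1 2 6 3 5 4)

r' f r r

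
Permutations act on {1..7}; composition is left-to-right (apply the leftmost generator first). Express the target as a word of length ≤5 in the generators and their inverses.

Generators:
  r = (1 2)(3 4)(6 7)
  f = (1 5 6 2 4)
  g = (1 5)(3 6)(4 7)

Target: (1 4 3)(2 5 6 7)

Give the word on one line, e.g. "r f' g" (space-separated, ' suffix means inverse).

  after r': (1 2)(3 4)(6 7)
  after f: (1 4 3)(2 5 6 7)
  after r: (1 3 2 5 7)
  after r: (1 4 3)(2 5 6 7)

r' f r r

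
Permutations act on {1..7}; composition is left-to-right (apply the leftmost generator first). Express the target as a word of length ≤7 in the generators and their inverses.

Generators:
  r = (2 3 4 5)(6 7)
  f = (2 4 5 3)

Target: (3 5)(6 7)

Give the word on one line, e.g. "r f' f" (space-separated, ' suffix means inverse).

r f r' r' f'

  after r: (2 3 4 5)(6 7)
  after f: (3 5 4)(6 7)
  after r': (2 5 3 4)
  after r': (2 4 5)(6 7)
  after f': (3 5)(6 7)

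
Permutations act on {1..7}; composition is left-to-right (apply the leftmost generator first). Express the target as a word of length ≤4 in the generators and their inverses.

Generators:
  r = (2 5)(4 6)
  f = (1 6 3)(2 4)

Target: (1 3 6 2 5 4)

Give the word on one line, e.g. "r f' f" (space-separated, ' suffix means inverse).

  after r: (2 5)(4 6)
  after f': (1 3 6 2 5 4)

r f'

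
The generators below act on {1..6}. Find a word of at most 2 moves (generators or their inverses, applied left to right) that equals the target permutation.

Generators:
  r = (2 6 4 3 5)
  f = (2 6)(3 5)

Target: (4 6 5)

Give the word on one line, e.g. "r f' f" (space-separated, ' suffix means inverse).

f' r'

  after f': (2 6)(3 5)
  after r': (4 6 5)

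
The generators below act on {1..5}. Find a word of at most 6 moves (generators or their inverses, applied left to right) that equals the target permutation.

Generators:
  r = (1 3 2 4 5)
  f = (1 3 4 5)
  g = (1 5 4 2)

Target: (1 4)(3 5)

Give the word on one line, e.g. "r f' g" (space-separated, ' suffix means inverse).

  after f': (1 5 4 3)
  after r': (1 4)(2 3 5)
  after r': (1 2)(3 4 5)
  after g': (1 4)(3 5)

f' r' r' g'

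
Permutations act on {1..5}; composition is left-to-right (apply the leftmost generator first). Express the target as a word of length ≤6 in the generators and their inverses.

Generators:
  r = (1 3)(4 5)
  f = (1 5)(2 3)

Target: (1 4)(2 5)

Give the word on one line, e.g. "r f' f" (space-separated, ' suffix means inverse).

f' r r r f

  after f': (1 5)(2 3)
  after r: (1 4 5 3 2)
  after r: (1 5)(2 3)
  after r: (1 4 5 3 2)
  after f: (1 4)(2 5)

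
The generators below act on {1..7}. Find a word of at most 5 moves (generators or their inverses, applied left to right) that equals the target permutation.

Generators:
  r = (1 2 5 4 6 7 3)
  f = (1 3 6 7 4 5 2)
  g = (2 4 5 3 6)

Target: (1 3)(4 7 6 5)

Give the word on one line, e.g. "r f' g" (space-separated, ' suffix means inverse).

g g r'

  after g: (2 4 5 3 6)
  after g: (2 5 6 4 3)
  after r': (1 3)(4 7 6 5)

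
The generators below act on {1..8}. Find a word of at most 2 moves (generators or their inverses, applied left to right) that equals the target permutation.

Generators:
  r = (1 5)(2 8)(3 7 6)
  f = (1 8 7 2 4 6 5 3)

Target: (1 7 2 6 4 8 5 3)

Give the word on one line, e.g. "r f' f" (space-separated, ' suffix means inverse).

  after f': (1 3 5 6 4 2 7 8)
  after r: (1 7 2 6 4 8 5 3)

f' r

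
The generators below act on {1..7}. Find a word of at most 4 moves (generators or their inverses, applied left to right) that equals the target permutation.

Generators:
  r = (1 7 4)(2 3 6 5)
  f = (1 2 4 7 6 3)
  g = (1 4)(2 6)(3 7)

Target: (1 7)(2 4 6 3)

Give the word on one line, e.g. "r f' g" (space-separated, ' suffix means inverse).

f' g

  after f': (1 3 6 7 4 2)
  after g: (1 7)(2 4 6 3)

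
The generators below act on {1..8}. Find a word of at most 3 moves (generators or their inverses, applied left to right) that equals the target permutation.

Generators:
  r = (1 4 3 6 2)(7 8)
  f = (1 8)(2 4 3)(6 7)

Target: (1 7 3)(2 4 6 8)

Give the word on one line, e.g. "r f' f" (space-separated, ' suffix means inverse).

f' r'

  after f': (1 8)(2 3 4)(6 7)
  after r': (1 7 3)(2 4 6 8)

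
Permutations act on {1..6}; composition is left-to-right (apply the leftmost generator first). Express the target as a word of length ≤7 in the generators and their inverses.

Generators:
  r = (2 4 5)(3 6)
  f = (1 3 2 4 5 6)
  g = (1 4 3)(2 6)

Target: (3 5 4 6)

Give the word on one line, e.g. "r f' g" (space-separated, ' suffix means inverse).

r f' r' f' r'

  after r: (2 4 5)(3 6)
  after f': (1 6)(3 5)
  after r': (1 3 4 2 5 6)
  after f': (2 4 3)
  after r': (3 5 4 6)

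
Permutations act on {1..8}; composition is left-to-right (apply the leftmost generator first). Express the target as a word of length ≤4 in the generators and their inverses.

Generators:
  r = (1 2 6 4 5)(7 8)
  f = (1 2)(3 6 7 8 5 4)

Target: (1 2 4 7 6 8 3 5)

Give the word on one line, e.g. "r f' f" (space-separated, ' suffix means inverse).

r f' f'

  after r: (1 2 6 4 5)(7 8)
  after f': (2 3 4 8 6 5)
  after f': (1 2 4 7 6 8 3 5)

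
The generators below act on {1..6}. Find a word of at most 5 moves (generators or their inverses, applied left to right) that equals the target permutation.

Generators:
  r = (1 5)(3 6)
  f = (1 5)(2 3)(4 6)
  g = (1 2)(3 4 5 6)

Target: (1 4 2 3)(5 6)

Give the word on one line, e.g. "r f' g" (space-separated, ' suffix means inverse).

f g f r'

  after f: (1 5)(2 3)(4 6)
  after g: (1 6 5 2 4 3)
  after f: (1 4 2 6)(3 5)
  after r': (1 4 2 3)(5 6)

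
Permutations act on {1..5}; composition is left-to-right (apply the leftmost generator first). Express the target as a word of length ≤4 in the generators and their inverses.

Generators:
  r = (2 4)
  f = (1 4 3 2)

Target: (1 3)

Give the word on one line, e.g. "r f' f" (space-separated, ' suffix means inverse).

f r' f'

  after f: (1 4 3 2)
  after r': (1 2)(3 4)
  after f': (1 3)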